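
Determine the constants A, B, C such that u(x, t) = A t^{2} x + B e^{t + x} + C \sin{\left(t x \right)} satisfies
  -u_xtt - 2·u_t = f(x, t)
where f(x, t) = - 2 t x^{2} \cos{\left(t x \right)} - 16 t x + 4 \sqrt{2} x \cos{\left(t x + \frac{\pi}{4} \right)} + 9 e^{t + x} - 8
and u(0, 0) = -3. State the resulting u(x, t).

Substitute the ansatz u = A t^{2} x + B e^{t + x} + C \sin{\left(t x \right)} into the left-hand side.
Derivatives of the ansatz:
  u_xtt = 2 A + B e^{t} e^{x} - C t x^{2} \cos{\left(t x \right)} - 2 C x \sin{\left(t x \right)}
  u_t = 2 A t x + B e^{t} e^{x} + C x \cos{\left(t x \right)}
Term by term:
  -u_xtt = - 2 A - B e^{t} e^{x} + C t x^{2} \cos{\left(t x \right)} + 2 C x \sin{\left(t x \right)}
  -2·u_t = - 4 A t x - 2 B e^{t} e^{x} - 2 C x \cos{\left(t x \right)}
So the left-hand side equals
  - 4 A t x - 2 A - 3 B e^{t} e^{x} + C t x^{2} \cos{\left(t x \right)} + 2 C x \sin{\left(t x \right)} - 2 C x \cos{\left(t x \right)}
This must equal f(x, t) identically; expanded, f = - 2 t x^{2} \cos{\left(t x \right)} - 16 t x - 4 x \sin{\left(t x \right)} + 4 x \cos{\left(t x \right)} + 9 e^{t} e^{x} - 8.
Matching coefficients of the independent functions:
  [constant term]:  - 2 A = -8
  [t x]:  - 4 A = -16
  [x \sin{\left(t x \right)}]:  2 C = -4
  [x \cos{\left(t x \right)}]:  - 2 C = 4
  [e^{t} e^{x}]:  - 3 B = 9
  [t x^{2} \cos{\left(t x \right)}]:  C = -2
Solving: A = 4, B = -3, C = -2.
Check against the point condition:
  u(0, 0) = -3  ⟹  B = -3  ✓
Hence u(x, t) = 4 t^{2} x - 3 e^{t + x} - 2 \sin{\left(t x \right)}.

Answer: u(x, t) = 4 t^{2} x - 3 e^{t + x} - 2 \sin{\left(t x \right)}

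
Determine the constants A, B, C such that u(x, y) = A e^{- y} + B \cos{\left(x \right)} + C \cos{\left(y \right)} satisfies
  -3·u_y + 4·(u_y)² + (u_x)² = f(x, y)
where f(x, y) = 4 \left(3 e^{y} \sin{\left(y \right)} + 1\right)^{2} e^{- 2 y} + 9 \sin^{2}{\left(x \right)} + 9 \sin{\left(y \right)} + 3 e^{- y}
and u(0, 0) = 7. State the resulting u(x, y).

Substitute the ansatz u = A e^{- y} + B \cos{\left(x \right)} + C \cos{\left(y \right)} into the left-hand side.
Derivatives of the ansatz:
  u_y = - A e^{- y} - C \sin{\left(y \right)}
  u_x = - B \sin{\left(x \right)}
Term by term:
  -3·u_y = 3 A e^{- y} + 3 C \sin{\left(y \right)}
  4·(u_y)² = 4 A^{2} e^{- 2 y} + 8 A C e^{- y} \sin{\left(y \right)} + 4 C^{2} \sin^{2}{\left(y \right)}
  (u_x)² = B^{2} \sin^{2}{\left(x \right)}
So the left-hand side equals
  4 A^{2} e^{- 2 y} + 8 A C e^{- y} \sin{\left(y \right)} + 3 A e^{- y} + B^{2} \sin^{2}{\left(x \right)} + 4 C^{2} \sin^{2}{\left(y \right)} + 3 C \sin{\left(y \right)}
This must equal f(x, y) identically; expanded, f = 9 \sin^{2}{\left(x \right)} + 36 \sin^{2}{\left(y \right)} + 9 \sin{\left(y \right)} + 24 e^{- y} \sin{\left(y \right)} + 3 e^{- y} + 4 e^{- 2 y}.
Matching coefficients of the independent functions:
  [e^{- y} \sin{\left(y \right)}]:  8 A C = 24
  [e^{- 2 y}]:  4 A^{2} = 4
  [e^{- y}]:  3 A = 3
  [\sin^{2}{\left(x \right)}]:  B^{2} = 9
  [\sin{\left(y \right)}]:  3 C = 9
  [\sin^{2}{\left(y \right)}]:  4 C^{2} = 36
These equations allow (A, B, C) = (1, -3, 3) or (1, 3, 3).
Impose the point condition(s):
  u(0, 0) = 7  ⟹  A + B + C = 7
Only A = 1, B = 3, C = 3 satisfies everything.
Hence u(x, y) = 3 \cos{\left(x \right)} + 3 \cos{\left(y \right)} + e^{- y}.

Answer: u(x, y) = 3 \cos{\left(x \right)} + 3 \cos{\left(y \right)} + e^{- y}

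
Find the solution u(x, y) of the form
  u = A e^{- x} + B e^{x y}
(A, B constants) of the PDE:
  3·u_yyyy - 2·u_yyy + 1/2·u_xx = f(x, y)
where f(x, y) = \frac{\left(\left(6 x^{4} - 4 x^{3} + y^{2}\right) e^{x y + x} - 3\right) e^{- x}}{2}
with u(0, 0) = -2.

Substitute the ansatz u = A e^{- x} + B e^{x y} into the left-hand side.
Derivatives of the ansatz:
  u_yyyy = B x^{4} e^{x y}
  u_yyy = B x^{3} e^{x y}
  u_xx = A e^{- x} + B y^{2} e^{x y}
Term by term:
  3·u_yyyy = 3 B x^{4} e^{x y}
  -2·u_yyy = - 2 B x^{3} e^{x y}
  1/2·u_xx = \frac{A e^{- x}}{2} + \frac{B y^{2} e^{x y}}{2}
So the left-hand side equals
  \frac{A e^{- x}}{2} + 3 B x^{4} e^{x y} - 2 B x^{3} e^{x y} + \frac{B y^{2} e^{x y}}{2}
This must equal f(x, y) identically; expanded, f = 3 x^{4} e^{x y} - 2 x^{3} e^{x y} + \frac{y^{2} e^{x y}}{2} - \frac{3 e^{- x}}{2}.
Matching coefficients of the independent functions:
  [x^{3} e^{x y}]:  - 2 B = -2
  [x^{4} e^{x y}]:  3 B = 3
  [y^{2} e^{x y}]:  \frac{B}{2} = \frac{1}{2}
  [e^{- x}]:  \frac{A}{2} = - \frac{3}{2}
Solving: A = -3, B = 1.
Check against the point condition:
  u(0, 0) = -2  ⟹  A + B = -2  ✓
Hence u(x, y) = e^{x y} - 3 e^{- x}.

Answer: u(x, y) = e^{x y} - 3 e^{- x}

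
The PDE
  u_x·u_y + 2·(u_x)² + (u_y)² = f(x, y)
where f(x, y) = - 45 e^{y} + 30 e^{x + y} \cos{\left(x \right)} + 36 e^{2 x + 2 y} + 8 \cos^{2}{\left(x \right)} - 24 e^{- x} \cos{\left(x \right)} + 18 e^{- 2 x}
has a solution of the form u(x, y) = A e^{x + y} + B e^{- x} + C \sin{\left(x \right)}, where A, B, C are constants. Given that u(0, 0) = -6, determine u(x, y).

Substitute the ansatz u = A e^{x + y} + B e^{- x} + C \sin{\left(x \right)} into the left-hand side.
Derivatives of the ansatz:
  u_x = A e^{x} e^{y} - B e^{- x} + C \cos{\left(x \right)}
  u_y = A e^{x} e^{y}
Term by term:
  u_x·u_y = A^{2} e^{2 x} e^{2 y} - A B e^{y} + A C e^{x} e^{y} \cos{\left(x \right)}
  2·(u_x)² = 2 A^{2} e^{2 x} e^{2 y} - 4 A B e^{y} + 4 A C e^{x} e^{y} \cos{\left(x \right)} + 2 B^{2} e^{- 2 x} - 4 B C e^{- x} \cos{\left(x \right)} + 2 C^{2} \cos^{2}{\left(x \right)}
  (u_y)² = A^{2} e^{2 x} e^{2 y}
So the left-hand side equals
  4 A^{2} e^{2 x} e^{2 y} - 5 A B e^{y} + 5 A C e^{x} e^{y} \cos{\left(x \right)} + 2 B^{2} e^{- 2 x} - 4 B C e^{- x} \cos{\left(x \right)} + 2 C^{2} \cos^{2}{\left(x \right)}
This must equal f(x, y) identically; expanded, f = 36 e^{2 x} e^{2 y} + 30 e^{x} e^{y} \cos{\left(x \right)} - 45 e^{y} + 8 \cos^{2}{\left(x \right)} - 24 e^{- x} \cos{\left(x \right)} + 18 e^{- 2 x}.
Matching coefficients of the independent functions:
  [e^{- x} \cos{\left(x \right)}]:  - 4 B C = -24
  [e^{2 x} e^{2 y}]:  4 A^{2} = 36
  [e^{x} e^{y} \cos{\left(x \right)}]:  5 A C = 30
  [e^{- 2 x}]:  2 B^{2} = 18
  [e^{y}]:  - 5 A B = -45
  [\cos^{2}{\left(x \right)}]:  2 C^{2} = 8
These equations allow (A, B, C) = (-3, -3, -2) or (3, 3, 2).
Impose the point condition(s):
  u(0, 0) = -6  ⟹  A + B = -6
Only A = -3, B = -3, C = -2 satisfies everything.
Hence u(x, y) = - 3 e^{x + y} - 2 \sin{\left(x \right)} - 3 e^{- x}.

Answer: u(x, y) = - 3 e^{x + y} - 2 \sin{\left(x \right)} - 3 e^{- x}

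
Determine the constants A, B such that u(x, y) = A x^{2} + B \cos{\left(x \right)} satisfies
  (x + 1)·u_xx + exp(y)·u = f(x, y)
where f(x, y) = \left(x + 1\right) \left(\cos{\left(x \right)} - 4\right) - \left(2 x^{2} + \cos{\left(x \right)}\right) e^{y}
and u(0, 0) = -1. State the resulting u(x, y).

Answer: u(x, y) = - 2 x^{2} - \cos{\left(x \right)}

Derivation:
Substitute the ansatz u = A x^{2} + B \cos{\left(x \right)} into the left-hand side.
Derivatives of the ansatz:
  u_xx = 2 A - B \cos{\left(x \right)}
Term by term:
  (x + 1)·u_xx = 2 A x + 2 A - B x \cos{\left(x \right)} - B \cos{\left(x \right)}
  exp(y)·u = A x^{2} e^{y} + B e^{y} \cos{\left(x \right)}
So the left-hand side equals
  A x^{2} e^{y} + 2 A x + 2 A - B x \cos{\left(x \right)} + B e^{y} \cos{\left(x \right)} - B \cos{\left(x \right)}
This must equal f(x, y) identically; expanded, f = - 2 x^{2} e^{y} + x \cos{\left(x \right)} - 4 x - e^{y} \cos{\left(x \right)} + \cos{\left(x \right)} - 4.
Matching coefficients of the independent functions:
  [constant term, x]:  2 A = -4
  [x \cos{\left(x \right)}, \cos{\left(x \right)}]:  - B = 1
  [x^{2} e^{y}]:  A = -2
  [e^{y} \cos{\left(x \right)}]:  B = -1
Solving: A = -2, B = -1.
Check against the point condition:
  u(0, 0) = -1  ⟹  B = -1  ✓
Hence u(x, y) = - 2 x^{2} - \cos{\left(x \right)}.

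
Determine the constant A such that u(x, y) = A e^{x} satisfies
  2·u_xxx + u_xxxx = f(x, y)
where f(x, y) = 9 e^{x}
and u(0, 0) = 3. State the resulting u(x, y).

Answer: u(x, y) = 3 e^{x}

Derivation:
Substitute the ansatz u = A e^{x} into the left-hand side.
Derivatives of the ansatz:
  u_xxx = A e^{x}
  u_xxxx = A e^{x}
Term by term:
  2·u_xxx = 2 A e^{x}
  u_xxxx = A e^{x}
So the left-hand side equals
  3 A e^{x}
This must equal f(x, y) = 9 e^{x} identically.
Matching coefficients of the independent functions:
  [e^{x}]:  3 A = 9
Solving: A = 3.
Check against the point condition:
  u(0, 0) = 3  ⟹  A = 3  ✓
Hence u(x, y) = 3 e^{x}.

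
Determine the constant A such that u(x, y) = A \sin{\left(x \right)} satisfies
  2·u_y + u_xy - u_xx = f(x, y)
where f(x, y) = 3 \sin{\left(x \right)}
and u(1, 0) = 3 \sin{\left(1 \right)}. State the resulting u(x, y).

Answer: u(x, y) = 3 \sin{\left(x \right)}

Derivation:
Substitute the ansatz u = A \sin{\left(x \right)} into the left-hand side.
Derivatives of the ansatz:
  u_y = 0
  u_xy = 0
  u_xx = - A \sin{\left(x \right)}
Term by term:
  2·u_y = 0
  u_xy = 0
  -u_xx = A \sin{\left(x \right)}
So the left-hand side equals
  A \sin{\left(x \right)}
This must equal f(x, y) = 3 \sin{\left(x \right)} identically.
Matching coefficients of the independent functions:
  [\sin{\left(x \right)}]:  A = 3
Solving: A = 3.
Check against the point condition:
  u(1, 0) = 3 \sin{\left(1 \right)}  ⟹  A \sin{\left(1 \right)} = 3 \sin{\left(1 \right)}  ✓
Hence u(x, y) = 3 \sin{\left(x \right)}.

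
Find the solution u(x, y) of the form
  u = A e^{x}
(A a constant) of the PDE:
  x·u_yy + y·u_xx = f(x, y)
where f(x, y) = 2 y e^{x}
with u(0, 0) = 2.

Substitute the ansatz u = A e^{x} into the left-hand side.
Derivatives of the ansatz:
  u_yy = 0
  u_xx = A e^{x}
Term by term:
  x·u_yy = 0
  y·u_xx = A y e^{x}
So the left-hand side equals
  A y e^{x}
This must equal f(x, y) = 2 y e^{x} identically.
Matching coefficients of the independent functions:
  [y e^{x}]:  A = 2
Solving: A = 2.
Check against the point condition:
  u(0, 0) = 2  ⟹  A = 2  ✓
Hence u(x, y) = 2 e^{x}.

Answer: u(x, y) = 2 e^{x}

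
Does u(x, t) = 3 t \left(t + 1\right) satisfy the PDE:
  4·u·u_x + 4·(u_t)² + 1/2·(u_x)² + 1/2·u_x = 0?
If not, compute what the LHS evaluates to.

Answer: No, the LHS evaluates to 36 \left(2 t + 1\right)^{2}

Derivation:
Evaluate each term of the left-hand side for u = 3 t \left(t + 1\right).
Derivatives:
  u_x = 0
  u_t = 6 t + 3
Terms:
  4·u·u_x = 0
  4·(u_t)² = 36 \left(2 t + 1\right)^{2}
  1/2·(u_x)² = 0
  1/2·u_x = 0
Sum: LHS = 36 \left(2 t + 1\right)^{2}
Given right-hand side: 0. Difference LHS − RHS = 36 \left(2 t + 1\right)^{2} ≠ 0, so u is not a solution.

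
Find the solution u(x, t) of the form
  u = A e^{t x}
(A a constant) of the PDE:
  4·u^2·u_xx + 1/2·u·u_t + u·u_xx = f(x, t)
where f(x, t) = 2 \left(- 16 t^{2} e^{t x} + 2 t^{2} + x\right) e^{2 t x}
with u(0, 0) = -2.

Substitute the ansatz u = A e^{t x} into the left-hand side.
Derivatives of the ansatz:
  u_xx = A t^{2} e^{t x}
  u_t = A x e^{t x}
Term by term:
  4·u^2·u_xx = 4 A^{3} t^{2} e^{3 t x}
  1/2·u·u_t = \frac{A^{2} x e^{2 t x}}{2}
  u·u_xx = A^{2} t^{2} e^{2 t x}
So the left-hand side equals
  4 A^{3} t^{2} e^{3 t x} + A^{2} t^{2} e^{2 t x} + \frac{A^{2} x e^{2 t x}}{2}
This must equal f(x, t) identically; expanded, f = - 32 t^{2} e^{3 t x} + 4 t^{2} e^{2 t x} + 2 x e^{2 t x}.
Matching coefficients of the independent functions:
  [t^{2} e^{2 t x}]:  A^{2} = 4
  [t^{2} e^{3 t x}]:  4 A^{3} = -32
  [x e^{2 t x}]:  \frac{A^{2}}{2} = 2
Solving: A = -2.
Check against the point condition:
  u(0, 0) = -2  ⟹  A = -2  ✓
Hence u(x, t) = - 2 e^{t x}.

Answer: u(x, t) = - 2 e^{t x}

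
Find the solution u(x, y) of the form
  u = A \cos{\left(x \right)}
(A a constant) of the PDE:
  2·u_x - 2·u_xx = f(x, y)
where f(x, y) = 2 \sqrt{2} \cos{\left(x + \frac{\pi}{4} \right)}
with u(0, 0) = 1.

Substitute the ansatz u = A \cos{\left(x \right)} into the left-hand side.
Derivatives of the ansatz:
  u_x = - A \sin{\left(x \right)}
  u_xx = - A \cos{\left(x \right)}
Term by term:
  2·u_x = - 2 A \sin{\left(x \right)}
  -2·u_xx = 2 A \cos{\left(x \right)}
So the left-hand side equals
  - 2 A \sin{\left(x \right)} + 2 A \cos{\left(x \right)}
This must equal f(x, y) identically; expanded, f = - 2 \sin{\left(x \right)} + 2 \cos{\left(x \right)}.
Matching coefficients of the independent functions:
  [\sin{\left(x \right)}]:  - 2 A = -2
  [\cos{\left(x \right)}]:  2 A = 2
Solving: A = 1.
Check against the point condition:
  u(0, 0) = 1  ⟹  A = 1  ✓
Hence u(x, y) = \cos{\left(x \right)}.

Answer: u(x, y) = \cos{\left(x \right)}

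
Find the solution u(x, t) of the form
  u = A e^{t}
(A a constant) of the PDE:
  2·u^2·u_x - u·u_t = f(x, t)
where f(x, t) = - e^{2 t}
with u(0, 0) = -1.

Substitute the ansatz u = A e^{t} into the left-hand side.
Derivatives of the ansatz:
  u_x = 0
  u_t = A e^{t}
Term by term:
  2·u^2·u_x = 0
  -u·u_t = - A^{2} e^{2 t}
So the left-hand side equals
  - A^{2} e^{2 t}
This must equal f(x, t) = - e^{2 t} identically.
Matching coefficients of the independent functions:
  [e^{2 t}]:  - A^{2} = -1
These equations allow (A) = (-1) or (1).
Impose the point condition(s):
  u(0, 0) = -1  ⟹  A = -1
Only A = -1 satisfies everything.
Hence u(x, t) = - e^{t}.

Answer: u(x, t) = - e^{t}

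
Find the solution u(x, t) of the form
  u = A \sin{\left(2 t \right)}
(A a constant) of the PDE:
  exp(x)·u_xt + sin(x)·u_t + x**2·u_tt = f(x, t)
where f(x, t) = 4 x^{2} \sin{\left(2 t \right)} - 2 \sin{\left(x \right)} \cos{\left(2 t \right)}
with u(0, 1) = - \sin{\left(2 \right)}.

Answer: u(x, t) = - \sin{\left(2 t \right)}

Derivation:
Substitute the ansatz u = A \sin{\left(2 t \right)} into the left-hand side.
Derivatives of the ansatz:
  u_xt = 0
  u_t = 2 A \cos{\left(2 t \right)}
  u_tt = - 4 A \sin{\left(2 t \right)}
Term by term:
  exp(x)·u_xt = 0
  sin(x)·u_t = 2 A \sin{\left(x \right)} \cos{\left(2 t \right)}
  x**2·u_tt = - 4 A x^{2} \sin{\left(2 t \right)}
So the left-hand side equals
  - 4 A x^{2} \sin{\left(2 t \right)} + 2 A \sin{\left(x \right)} \cos{\left(2 t \right)}
This must equal f(x, t) = 4 x^{2} \sin{\left(2 t \right)} - 2 \sin{\left(x \right)} \cos{\left(2 t \right)} identically.
Matching coefficients of the independent functions:
  [x^{2} \sin{\left(2 t \right)}]:  - 4 A = 4
  [\sin{\left(x \right)} \cos{\left(2 t \right)}]:  2 A = -2
Solving: A = -1.
Check against the point condition:
  u(0, 1) = - \sin{\left(2 \right)}  ⟹  A \sin{\left(2 \right)} = - \sin{\left(2 \right)}  ✓
Hence u(x, t) = - \sin{\left(2 t \right)}.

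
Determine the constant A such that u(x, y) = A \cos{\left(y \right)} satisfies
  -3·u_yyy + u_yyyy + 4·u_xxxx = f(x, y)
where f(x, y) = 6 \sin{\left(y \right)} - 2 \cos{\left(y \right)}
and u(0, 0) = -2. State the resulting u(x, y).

Substitute the ansatz u = A \cos{\left(y \right)} into the left-hand side.
Derivatives of the ansatz:
  u_yyy = A \sin{\left(y \right)}
  u_yyyy = A \cos{\left(y \right)}
  u_xxxx = 0
Term by term:
  -3·u_yyy = - 3 A \sin{\left(y \right)}
  u_yyyy = A \cos{\left(y \right)}
  4·u_xxxx = 0
So the left-hand side equals
  - 3 A \sin{\left(y \right)} + A \cos{\left(y \right)}
This must equal f(x, y) = 6 \sin{\left(y \right)} - 2 \cos{\left(y \right)} identically.
Matching coefficients of the independent functions:
  [\sin{\left(y \right)}]:  - 3 A = 6
  [\cos{\left(y \right)}]:  A = -2
Solving: A = -2.
Check against the point condition:
  u(0, 0) = -2  ⟹  A = -2  ✓
Hence u(x, y) = - 2 \cos{\left(y \right)}.

Answer: u(x, y) = - 2 \cos{\left(y \right)}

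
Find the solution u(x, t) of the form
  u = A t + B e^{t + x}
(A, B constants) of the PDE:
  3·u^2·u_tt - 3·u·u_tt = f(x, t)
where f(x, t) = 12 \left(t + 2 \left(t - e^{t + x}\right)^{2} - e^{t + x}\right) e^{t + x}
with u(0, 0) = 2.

Substitute the ansatz u = A t + B e^{t + x} into the left-hand side.
Derivatives of the ansatz:
  u_tt = B e^{t} e^{x}
Term by term:
  3·u^2·u_tt = 3 A^{2} B t^{2} e^{t} e^{x} + 6 A B^{2} t e^{2 t} e^{2 x} + 3 B^{3} e^{3 t} e^{3 x}
  -3·u·u_tt = - 3 A B t e^{t} e^{x} - 3 B^{2} e^{2 t} e^{2 x}
So the left-hand side equals
  3 A^{2} B t^{2} e^{t} e^{x} + 6 A B^{2} t e^{2 t} e^{2 x} - 3 A B t e^{t} e^{x} + 3 B^{3} e^{3 t} e^{3 x} - 3 B^{2} e^{2 t} e^{2 x}
This must equal f(x, t) identically; expanded, f = 24 t^{2} e^{t} e^{x} - 48 t e^{2 t} e^{2 x} + 12 t e^{t} e^{x} + 24 e^{3 t} e^{3 x} - 12 e^{2 t} e^{2 x}.
Matching coefficients of the independent functions:
  [e^{2 t} e^{2 x}]:  - 3 B^{2} = -12
  [e^{3 t} e^{3 x}]:  3 B^{3} = 24
  [t e^{t} e^{x}]:  - 3 A B = 12
  [t e^{2 t} e^{2 x}]:  6 A B^{2} = -48
  [t^{2} e^{t} e^{x}]:  3 A^{2} B = 24
Solving: A = -2, B = 2.
Check against the point condition:
  u(0, 0) = 2  ⟹  B = 2  ✓
Hence u(x, t) = - 2 t + 2 e^{t + x}.

Answer: u(x, t) = - 2 t + 2 e^{t + x}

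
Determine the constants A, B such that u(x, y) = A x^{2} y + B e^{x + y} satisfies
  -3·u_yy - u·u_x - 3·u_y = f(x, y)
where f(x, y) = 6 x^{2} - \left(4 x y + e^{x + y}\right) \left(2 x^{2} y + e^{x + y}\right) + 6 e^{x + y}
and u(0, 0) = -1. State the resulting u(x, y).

Substitute the ansatz u = A x^{2} y + B e^{x + y} into the left-hand side.
Derivatives of the ansatz:
  u_yy = B e^{x} e^{y}
  u_x = 2 A x y + B e^{x} e^{y}
  u_y = A x^{2} + B e^{x} e^{y}
Term by term:
  -3·u_yy = - 3 B e^{x} e^{y}
  -u·u_x = - 2 A^{2} x^{3} y^{2} - A B x^{2} y e^{x} e^{y} - 2 A B x y e^{x} e^{y} - B^{2} e^{2 x} e^{2 y}
  -3·u_y = - 3 A x^{2} - 3 B e^{x} e^{y}
So the left-hand side equals
  - 2 A^{2} x^{3} y^{2} - A B x^{2} y e^{x} e^{y} - 2 A B x y e^{x} e^{y} - 3 A x^{2} - B^{2} e^{2 x} e^{2 y} - 6 B e^{x} e^{y}
This must equal f(x, y) identically; expanded, f = - 8 x^{3} y^{2} - 2 x^{2} y e^{x} e^{y} + 6 x^{2} - 4 x y e^{x} e^{y} - e^{2 x} e^{2 y} + 6 e^{x} e^{y}.
Matching coefficients of the independent functions:
  [x^{2}]:  - 3 A = 6
  [x^{3} y^{2}]:  - 2 A^{2} = -8
  [e^{x} e^{y}]:  - 6 B = 6
  [e^{2 x} e^{2 y}]:  - B^{2} = -1
  [x y e^{x} e^{y}]:  - 2 A B = -4
  [x^{2} y e^{x} e^{y}]:  - A B = -2
Solving: A = -2, B = -1.
Check against the point condition:
  u(0, 0) = -1  ⟹  B = -1  ✓
Hence u(x, y) = - 2 x^{2} y - e^{x + y}.

Answer: u(x, y) = - 2 x^{2} y - e^{x + y}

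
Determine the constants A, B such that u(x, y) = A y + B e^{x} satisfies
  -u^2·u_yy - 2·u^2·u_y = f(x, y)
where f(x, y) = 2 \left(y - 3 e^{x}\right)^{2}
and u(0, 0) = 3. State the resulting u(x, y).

Substitute the ansatz u = A y + B e^{x} into the left-hand side.
Derivatives of the ansatz:
  u_yy = 0
  u_y = A
Term by term:
  -u^2·u_yy = 0
  -2·u^2·u_y = - 2 A^{3} y^{2} - 4 A^{2} B y e^{x} - 2 A B^{2} e^{2 x}
So the left-hand side equals
  - 2 A^{3} y^{2} - 4 A^{2} B y e^{x} - 2 A B^{2} e^{2 x}
This must equal f(x, y) identically; expanded, f = 2 y^{2} - 12 y e^{x} + 18 e^{2 x}.
Matching coefficients of the independent functions:
  [y^{2}]:  - 2 A^{3} = 2
  [y e^{x}]:  - 4 A^{2} B = -12
  [e^{2 x}]:  - 2 A B^{2} = 18
Solving: A = -1, B = 3.
Check against the point condition:
  u(0, 0) = 3  ⟹  B = 3  ✓
Hence u(x, y) = - y + 3 e^{x}.

Answer: u(x, y) = - y + 3 e^{x}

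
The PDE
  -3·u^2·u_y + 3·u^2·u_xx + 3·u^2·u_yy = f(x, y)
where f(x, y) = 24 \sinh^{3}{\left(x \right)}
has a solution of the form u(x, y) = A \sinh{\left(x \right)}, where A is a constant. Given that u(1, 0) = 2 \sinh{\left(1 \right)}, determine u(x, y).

Answer: u(x, y) = 2 \sinh{\left(x \right)}

Derivation:
Substitute the ansatz u = A \sinh{\left(x \right)} into the left-hand side.
Derivatives of the ansatz:
  u_y = 0
  u_xx = A \sinh{\left(x \right)}
  u_yy = 0
Term by term:
  -3·u^2·u_y = 0
  3·u^2·u_xx = 3 A^{3} \sinh^{3}{\left(x \right)}
  3·u^2·u_yy = 0
So the left-hand side equals
  3 A^{3} \sinh^{3}{\left(x \right)}
This must equal f(x, y) = 24 \sinh^{3}{\left(x \right)} identically.
Matching coefficients of the independent functions:
  [\sinh^{3}{\left(x \right)}]:  3 A^{3} = 24
Solving: A = 2.
Check against the point condition:
  u(1, 0) = 2 \sinh{\left(1 \right)}  ⟹  A \sinh{\left(1 \right)} = 2 \sinh{\left(1 \right)}  ✓
Hence u(x, y) = 2 \sinh{\left(x \right)}.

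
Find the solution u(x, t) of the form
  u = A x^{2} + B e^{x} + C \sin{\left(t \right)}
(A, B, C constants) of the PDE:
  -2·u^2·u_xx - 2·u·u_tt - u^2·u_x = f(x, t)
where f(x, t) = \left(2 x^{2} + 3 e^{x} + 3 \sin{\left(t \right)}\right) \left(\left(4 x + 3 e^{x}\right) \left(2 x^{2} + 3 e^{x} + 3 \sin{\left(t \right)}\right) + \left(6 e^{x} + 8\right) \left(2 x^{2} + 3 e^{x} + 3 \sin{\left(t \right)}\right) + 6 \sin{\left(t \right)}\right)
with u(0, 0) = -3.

Substitute the ansatz u = A x^{2} + B e^{x} + C \sin{\left(t \right)} into the left-hand side.
Derivatives of the ansatz:
  u_xx = 2 A + B e^{x}
  u_tt = - C \sin{\left(t \right)}
  u_x = 2 A x + B e^{x}
Term by term:
  -2·u^2·u_xx = - 4 A^{3} x^{4} - 2 A^{2} B x^{4} e^{x} - 8 A^{2} B x^{2} e^{x} - 8 A^{2} C x^{2} \sin{\left(t \right)} - 4 A B^{2} x^{2} e^{2 x} - 4 A B^{2} e^{2 x} - 4 A B C x^{2} e^{x} \sin{\left(t \right)} - 8 A B C e^{x} \sin{\left(t \right)} - 4 A C^{2} \sin^{2}{\left(t \right)} - 2 B^{3} e^{3 x} - 4 B^{2} C e^{2 x} \sin{\left(t \right)} - 2 B C^{2} e^{x} \sin^{2}{\left(t \right)}
  -2·u·u_tt = 2 A C x^{2} \sin{\left(t \right)} + 2 B C e^{x} \sin{\left(t \right)} + 2 C^{2} \sin^{2}{\left(t \right)}
  -u^2·u_x = - 2 A^{3} x^{5} - A^{2} B x^{4} e^{x} - 4 A^{2} B x^{3} e^{x} - 4 A^{2} C x^{3} \sin{\left(t \right)} - 2 A B^{2} x^{2} e^{2 x} - 2 A B^{2} x e^{2 x} - 2 A B C x^{2} e^{x} \sin{\left(t \right)} - 4 A B C x e^{x} \sin{\left(t \right)} - 2 A C^{2} x \sin^{2}{\left(t \right)} - B^{3} e^{3 x} - 2 B^{2} C e^{2 x} \sin{\left(t \right)} - B C^{2} e^{x} \sin^{2}{\left(t \right)}
So the left-hand side equals
  - 2 A^{3} x^{5} - 4 A^{3} x^{4} - 3 A^{2} B x^{4} e^{x} - 4 A^{2} B x^{3} e^{x} - 8 A^{2} B x^{2} e^{x} - 4 A^{2} C x^{3} \sin{\left(t \right)} - 8 A^{2} C x^{2} \sin{\left(t \right)} - 6 A B^{2} x^{2} e^{2 x} - 2 A B^{2} x e^{2 x} - 4 A B^{2} e^{2 x} - 6 A B C x^{2} e^{x} \sin{\left(t \right)} - 4 A B C x e^{x} \sin{\left(t \right)} - 8 A B C e^{x} \sin{\left(t \right)} - 2 A C^{2} x \sin^{2}{\left(t \right)} - 4 A C^{2} \sin^{2}{\left(t \right)} + 2 A C x^{2} \sin{\left(t \right)} - 3 B^{3} e^{3 x} - 6 B^{2} C e^{2 x} \sin{\left(t \right)} - 3 B C^{2} e^{x} \sin^{2}{\left(t \right)} + 2 B C e^{x} \sin{\left(t \right)} + 2 C^{2} \sin^{2}{\left(t \right)}
This must equal f(x, t) identically; expanded, f = 16 x^{5} + 36 x^{4} e^{x} + 32 x^{4} + 48 x^{3} e^{x} + 48 x^{3} \sin{\left(t \right)} + 108 x^{2} e^{2 x} + 108 x^{2} e^{x} \sin{\left(t \right)} + 96 x^{2} e^{x} + 108 x^{2} \sin{\left(t \right)} + 36 x e^{2 x} + 72 x e^{x} \sin{\left(t \right)} + 36 x \sin^{2}{\left(t \right)} + 81 e^{3 x} + 162 e^{2 x} \sin{\left(t \right)} + 72 e^{2 x} + 81 e^{x} \sin^{2}{\left(t \right)} + 162 e^{x} \sin{\left(t \right)} + 90 \sin^{2}{\left(t \right)}.
Matching coefficients of the independent functions:
(each divided by its leading coefficient; functions giving the same equation are listed together)
  [x^{4}, x^{5}]:  A^{3} + 8 = 0
  [x e^{2 x}, x^{2} e^{2 x}, e^{2 x}]:  A B^{2} + 18 = 0
  [x \sin^{2}{\left(t \right)}]:  A C^{2} + 18 = 0
  [x^{2} e^{x}, x^{3} e^{x}, x^{4} e^{x}]:  A^{2} B + 12 = 0
  [x^{2} \sin{\left(t \right)}]:  A^{2} C - \frac{A C}{4} + \frac{27}{2} = 0
  [x^{3} \sin{\left(t \right)}]:  A^{2} C + 12 = 0
  [e^{x} \sin{\left(t \right)}]:  A B C - \frac{B C}{4} + \frac{81}{4} = 0
  [e^{x} \sin^{2}{\left(t \right)}]:  B C^{2} + 27 = 0
  [e^{2 x} \sin{\left(t \right)}]:  B^{2} C + 27 = 0
  [x e^{x} \sin{\left(t \right)}, x^{2} e^{x} \sin{\left(t \right)}]:  A B C + 18 = 0
  [e^{3 x}]:  B^{3} + 27 = 0
  [\sin^{2}{\left(t \right)}]:  A C^{2} - \frac{C^{2}}{2} + \frac{45}{2} = 0
Solving: A = -2, B = -3, C = -3.
Check against the point condition:
  u(0, 0) = -3  ⟹  B = -3  ✓
Hence u(x, t) = - 2 x^{2} - 3 e^{x} - 3 \sin{\left(t \right)}.

Answer: u(x, t) = - 2 x^{2} - 3 e^{x} - 3 \sin{\left(t \right)}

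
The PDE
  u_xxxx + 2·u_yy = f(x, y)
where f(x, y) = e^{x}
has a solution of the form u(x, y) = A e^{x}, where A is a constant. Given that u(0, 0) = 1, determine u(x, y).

Substitute the ansatz u = A e^{x} into the left-hand side.
Derivatives of the ansatz:
  u_xxxx = A e^{x}
  u_yy = 0
Term by term:
  u_xxxx = A e^{x}
  2·u_yy = 0
So the left-hand side equals
  A e^{x}
This must equal f(x, y) = e^{x} identically.
Matching coefficients of the independent functions:
  [e^{x}]:  A = 1
Solving: A = 1.
Check against the point condition:
  u(0, 0) = 1  ⟹  A = 1  ✓
Hence u(x, y) = e^{x}.

Answer: u(x, y) = e^{x}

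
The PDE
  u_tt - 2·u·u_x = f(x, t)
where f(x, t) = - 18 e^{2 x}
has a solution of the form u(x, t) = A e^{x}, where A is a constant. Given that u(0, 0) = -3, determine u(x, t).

Answer: u(x, t) = - 3 e^{x}

Derivation:
Substitute the ansatz u = A e^{x} into the left-hand side.
Derivatives of the ansatz:
  u_tt = 0
  u_x = A e^{x}
Term by term:
  u_tt = 0
  -2·u·u_x = - 2 A^{2} e^{2 x}
So the left-hand side equals
  - 2 A^{2} e^{2 x}
This must equal f(x, t) = - 18 e^{2 x} identically.
Matching coefficients of the independent functions:
  [e^{2 x}]:  - 2 A^{2} = -18
These equations allow (A) = (-3) or (3).
Impose the point condition(s):
  u(0, 0) = -3  ⟹  A = -3
Only A = -3 satisfies everything.
Hence u(x, t) = - 3 e^{x}.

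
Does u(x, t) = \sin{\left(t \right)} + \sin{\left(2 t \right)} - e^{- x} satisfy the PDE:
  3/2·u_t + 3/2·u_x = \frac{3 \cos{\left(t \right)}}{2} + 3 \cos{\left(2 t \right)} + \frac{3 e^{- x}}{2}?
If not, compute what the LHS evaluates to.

Evaluate each term of the left-hand side for u = \sin{\left(t \right)} + \sin{\left(2 t \right)} - e^{- x}.
Derivatives:
  u_t = \cos{\left(t \right)} + 2 \cos{\left(2 t \right)}
  u_x = e^{- x}
Terms:
  3/2·u_t = \frac{3 \cos{\left(t \right)}}{2} + 3 \cos{\left(2 t \right)}
  3/2·u_x = \frac{3 e^{- x}}{2}
Sum: LHS = \frac{3 \cos{\left(t \right)}}{2} + 3 \cos{\left(2 t \right)} + \frac{3 e^{- x}}{2}
This is exactly the given right-hand side, so u is a solution.

Answer: Yes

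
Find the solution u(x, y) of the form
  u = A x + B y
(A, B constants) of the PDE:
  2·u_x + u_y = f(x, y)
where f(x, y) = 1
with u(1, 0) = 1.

Answer: u(x, y) = x - y

Derivation:
Substitute the ansatz u = A x + B y into the left-hand side.
Derivatives of the ansatz:
  u_x = A
  u_y = B
Term by term:
  2·u_x = 2 A
  u_y = B
So the left-hand side equals
  2 A + B
This must equal f(x, y) = 1 identically.
Matching coefficients of the independent functions:
  [constant term]:  2 A + B = 1
These equations do not fix every constant; impose the point condition(s):
  u(1, 0) = 1  ⟹  A = 1
Solving the combined system: A = 1, B = -1.
Hence u(x, y) = x - y.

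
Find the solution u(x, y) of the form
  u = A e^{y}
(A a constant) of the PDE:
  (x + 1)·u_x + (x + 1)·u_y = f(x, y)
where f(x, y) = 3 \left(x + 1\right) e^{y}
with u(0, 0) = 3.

Substitute the ansatz u = A e^{y} into the left-hand side.
Derivatives of the ansatz:
  u_x = 0
  u_y = A e^{y}
Term by term:
  (x + 1)·u_x = 0
  (x + 1)·u_y = A x e^{y} + A e^{y}
So the left-hand side equals
  A x e^{y} + A e^{y}
This must equal f(x, y) identically; expanded, f = 3 x e^{y} + 3 e^{y}.
Matching coefficients of the independent functions:
  [x e^{y}, e^{y}]:  A = 3
Solving: A = 3.
Check against the point condition:
  u(0, 0) = 3  ⟹  A = 3  ✓
Hence u(x, y) = 3 e^{y}.

Answer: u(x, y) = 3 e^{y}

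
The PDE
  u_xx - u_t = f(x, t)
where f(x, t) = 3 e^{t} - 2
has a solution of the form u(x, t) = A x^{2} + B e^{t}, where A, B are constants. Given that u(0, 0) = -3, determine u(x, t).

Substitute the ansatz u = A x^{2} + B e^{t} into the left-hand side.
Derivatives of the ansatz:
  u_xx = 2 A
  u_t = B e^{t}
Term by term:
  u_xx = 2 A
  -u_t = - B e^{t}
So the left-hand side equals
  2 A - B e^{t}
This must equal f(x, t) = 3 e^{t} - 2 identically.
Matching coefficients of the independent functions:
  [constant term]:  2 A = -2
  [e^{t}]:  - B = 3
Solving: A = -1, B = -3.
Check against the point condition:
  u(0, 0) = -3  ⟹  B = -3  ✓
Hence u(x, t) = - x^{2} - 3 e^{t}.

Answer: u(x, t) = - x^{2} - 3 e^{t}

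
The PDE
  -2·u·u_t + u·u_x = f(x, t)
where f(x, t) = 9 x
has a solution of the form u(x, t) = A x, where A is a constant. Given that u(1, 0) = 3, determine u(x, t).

Substitute the ansatz u = A x into the left-hand side.
Derivatives of the ansatz:
  u_t = 0
  u_x = A
Term by term:
  -2·u·u_t = 0
  u·u_x = A^{2} x
So the left-hand side equals
  A^{2} x
This must equal f(x, t) = 9 x identically.
Matching coefficients of the independent functions:
  [x]:  A^{2} = 9
These equations allow (A) = (-3) or (3).
Impose the point condition(s):
  u(1, 0) = 3  ⟹  A = 3
Only A = 3 satisfies everything.
Hence u(x, t) = 3 x.

Answer: u(x, t) = 3 x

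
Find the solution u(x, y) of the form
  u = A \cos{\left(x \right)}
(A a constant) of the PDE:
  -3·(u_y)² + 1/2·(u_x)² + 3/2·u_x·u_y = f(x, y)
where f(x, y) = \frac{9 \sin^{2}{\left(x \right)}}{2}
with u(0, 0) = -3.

Substitute the ansatz u = A \cos{\left(x \right)} into the left-hand side.
Derivatives of the ansatz:
  u_y = 0
  u_x = - A \sin{\left(x \right)}
Term by term:
  -3·(u_y)² = 0
  1/2·(u_x)² = \frac{A^{2} \sin^{2}{\left(x \right)}}{2}
  3/2·u_x·u_y = 0
So the left-hand side equals
  \frac{A^{2} \sin^{2}{\left(x \right)}}{2}
This must equal f(x, y) = \frac{9 \sin^{2}{\left(x \right)}}{2} identically.
Matching coefficients of the independent functions:
  [\sin^{2}{\left(x \right)}]:  \frac{A^{2}}{2} = \frac{9}{2}
These equations allow (A) = (-3) or (3).
Impose the point condition(s):
  u(0, 0) = -3  ⟹  A = -3
Only A = -3 satisfies everything.
Hence u(x, y) = - 3 \cos{\left(x \right)}.

Answer: u(x, y) = - 3 \cos{\left(x \right)}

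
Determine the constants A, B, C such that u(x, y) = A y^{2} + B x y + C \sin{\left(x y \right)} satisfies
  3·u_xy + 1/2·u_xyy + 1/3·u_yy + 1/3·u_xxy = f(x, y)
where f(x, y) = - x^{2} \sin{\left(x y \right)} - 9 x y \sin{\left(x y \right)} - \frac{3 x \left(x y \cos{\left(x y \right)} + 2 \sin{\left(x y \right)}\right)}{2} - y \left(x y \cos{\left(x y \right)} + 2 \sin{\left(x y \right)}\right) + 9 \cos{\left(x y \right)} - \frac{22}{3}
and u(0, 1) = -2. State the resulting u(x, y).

Substitute the ansatz u = A y^{2} + B x y + C \sin{\left(x y \right)} into the left-hand side.
Derivatives of the ansatz:
  u_xy = B - C x y \sin{\left(x y \right)} + C \cos{\left(x y \right)}
  u_xyy = - C x^{2} y \cos{\left(x y \right)} - 2 C x \sin{\left(x y \right)}
  u_yy = 2 A - C x^{2} \sin{\left(x y \right)}
  u_xxy = - C x y^{2} \cos{\left(x y \right)} - 2 C y \sin{\left(x y \right)}
Term by term:
  3·u_xy = 3 B - 3 C x y \sin{\left(x y \right)} + 3 C \cos{\left(x y \right)}
  1/2·u_xyy = - \frac{C x^{2} y \cos{\left(x y \right)}}{2} - C x \sin{\left(x y \right)}
  1/3·u_yy = \frac{2 A}{3} - \frac{C x^{2} \sin{\left(x y \right)}}{3}
  1/3·u_xxy = - \frac{C x y^{2} \cos{\left(x y \right)}}{3} - \frac{2 C y \sin{\left(x y \right)}}{3}
So the left-hand side equals
  \frac{2 A}{3} + 3 B - \frac{C x^{2} y \cos{\left(x y \right)}}{2} - \frac{C x^{2} \sin{\left(x y \right)}}{3} - \frac{C x y^{2} \cos{\left(x y \right)}}{3} - 3 C x y \sin{\left(x y \right)} - C x \sin{\left(x y \right)} - \frac{2 C y \sin{\left(x y \right)}}{3} + 3 C \cos{\left(x y \right)}
This must equal f(x, y) identically; expanded, f = - \frac{3 x^{2} y \cos{\left(x y \right)}}{2} - x^{2} \sin{\left(x y \right)} - x y^{2} \cos{\left(x y \right)} - 9 x y \sin{\left(x y \right)} - 3 x \sin{\left(x y \right)} - 2 y \sin{\left(x y \right)} + 9 \cos{\left(x y \right)} - \frac{22}{3}.
Matching coefficients of the independent functions:
  [constant term]:  \frac{2 A}{3} + 3 B = - \frac{22}{3}
  [x \sin{\left(x y \right)}]:  - C = -3
  [x^{2} \sin{\left(x y \right)}, x y^{2} \cos{\left(x y \right)}]:  - \frac{C}{3} = -1
  [y \sin{\left(x y \right)}]:  - \frac{2 C}{3} = -2
  [x y \sin{\left(x y \right)}]:  - 3 C = -9
  [x^{2} y \cos{\left(x y \right)}]:  - \frac{C}{2} = - \frac{3}{2}
  [\cos{\left(x y \right)}]:  3 C = 9
These equations do not fix every constant; impose the point condition(s):
  u(0, 1) = -2  ⟹  A = -2
Solving the combined system: A = -2, B = -2, C = 3.
Hence u(x, y) = - 2 x y - 2 y^{2} + 3 \sin{\left(x y \right)}.

Answer: u(x, y) = - 2 x y - 2 y^{2} + 3 \sin{\left(x y \right)}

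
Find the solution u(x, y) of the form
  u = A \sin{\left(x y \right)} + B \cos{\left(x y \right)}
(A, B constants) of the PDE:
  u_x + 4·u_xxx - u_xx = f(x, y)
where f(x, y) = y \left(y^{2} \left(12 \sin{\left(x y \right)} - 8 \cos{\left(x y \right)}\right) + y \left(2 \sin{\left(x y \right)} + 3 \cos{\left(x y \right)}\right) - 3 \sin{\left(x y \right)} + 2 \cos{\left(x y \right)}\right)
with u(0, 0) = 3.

Substitute the ansatz u = A \sin{\left(x y \right)} + B \cos{\left(x y \right)} into the left-hand side.
Derivatives of the ansatz:
  u_x = A y \cos{\left(x y \right)} - B y \sin{\left(x y \right)}
  u_xxx = - A y^{3} \cos{\left(x y \right)} + B y^{3} \sin{\left(x y \right)}
  u_xx = - A y^{2} \sin{\left(x y \right)} - B y^{2} \cos{\left(x y \right)}
Term by term:
  u_x = A y \cos{\left(x y \right)} - B y \sin{\left(x y \right)}
  4·u_xxx = - 4 A y^{3} \cos{\left(x y \right)} + 4 B y^{3} \sin{\left(x y \right)}
  -u_xx = A y^{2} \sin{\left(x y \right)} + B y^{2} \cos{\left(x y \right)}
So the left-hand side equals
  - 4 A y^{3} \cos{\left(x y \right)} + A y^{2} \sin{\left(x y \right)} + A y \cos{\left(x y \right)} + 4 B y^{3} \sin{\left(x y \right)} + B y^{2} \cos{\left(x y \right)} - B y \sin{\left(x y \right)}
This must equal f(x, y) identically; expanded, f = 12 y^{3} \sin{\left(x y \right)} - 8 y^{3} \cos{\left(x y \right)} + 2 y^{2} \sin{\left(x y \right)} + 3 y^{2} \cos{\left(x y \right)} - 3 y \sin{\left(x y \right)} + 2 y \cos{\left(x y \right)}.
Matching coefficients of the independent functions:
  [y \sin{\left(x y \right)}]:  - B = -3
  [y \cos{\left(x y \right)}, y^{2} \sin{\left(x y \right)}]:  A = 2
  [y^{2} \cos{\left(x y \right)}]:  B = 3
  [y^{3} \sin{\left(x y \right)}]:  4 B = 12
  [y^{3} \cos{\left(x y \right)}]:  - 4 A = -8
Solving: A = 2, B = 3.
Check against the point condition:
  u(0, 0) = 3  ⟹  B = 3  ✓
Hence u(x, y) = 2 \sin{\left(x y \right)} + 3 \cos{\left(x y \right)}.

Answer: u(x, y) = 2 \sin{\left(x y \right)} + 3 \cos{\left(x y \right)}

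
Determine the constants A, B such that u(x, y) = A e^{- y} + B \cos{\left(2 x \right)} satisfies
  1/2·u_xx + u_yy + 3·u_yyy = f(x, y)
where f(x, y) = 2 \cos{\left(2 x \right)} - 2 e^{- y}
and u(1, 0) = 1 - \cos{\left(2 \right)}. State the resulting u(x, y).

Answer: u(x, y) = - \cos{\left(2 x \right)} + e^{- y}

Derivation:
Substitute the ansatz u = A e^{- y} + B \cos{\left(2 x \right)} into the left-hand side.
Derivatives of the ansatz:
  u_xx = - 4 B \cos{\left(2 x \right)}
  u_yy = A e^{- y}
  u_yyy = - A e^{- y}
Term by term:
  1/2·u_xx = - 2 B \cos{\left(2 x \right)}
  u_yy = A e^{- y}
  3·u_yyy = - 3 A e^{- y}
So the left-hand side equals
  - 2 A e^{- y} - 2 B \cos{\left(2 x \right)}
This must equal f(x, y) = 2 \cos{\left(2 x \right)} - 2 e^{- y} identically.
Matching coefficients of the independent functions:
  [e^{- y}]:  - 2 A = -2
  [\cos{\left(2 x \right)}]:  - 2 B = 2
Solving: A = 1, B = -1.
Check against the point condition:
  u(1, 0) = 1 - \cos{\left(2 \right)}  ⟹  A + B \cos{\left(2 \right)} = 1 - \cos{\left(2 \right)}  ✓
Hence u(x, y) = - \cos{\left(2 x \right)} + e^{- y}.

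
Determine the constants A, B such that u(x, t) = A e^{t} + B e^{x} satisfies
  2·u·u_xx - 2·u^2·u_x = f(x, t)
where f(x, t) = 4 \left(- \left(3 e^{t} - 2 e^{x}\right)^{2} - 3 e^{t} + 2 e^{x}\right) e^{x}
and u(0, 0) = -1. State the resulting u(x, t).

Answer: u(x, t) = - 3 e^{t} + 2 e^{x}

Derivation:
Substitute the ansatz u = A e^{t} + B e^{x} into the left-hand side.
Derivatives of the ansatz:
  u_xx = B e^{x}
  u_x = B e^{x}
Term by term:
  2·u·u_xx = 2 A B e^{t} e^{x} + 2 B^{2} e^{2 x}
  -2·u^2·u_x = - 2 A^{2} B e^{2 t} e^{x} - 4 A B^{2} e^{t} e^{2 x} - 2 B^{3} e^{3 x}
So the left-hand side equals
  - 2 A^{2} B e^{2 t} e^{x} - 4 A B^{2} e^{t} e^{2 x} + 2 A B e^{t} e^{x} - 2 B^{3} e^{3 x} + 2 B^{2} e^{2 x}
This must equal f(x, t) identically; expanded, f = - 36 e^{2 t} e^{x} + 48 e^{t} e^{2 x} - 12 e^{t} e^{x} - 16 e^{3 x} + 8 e^{2 x}.
Matching coefficients of the independent functions:
  [e^{t} e^{x}]:  2 A B = -12
  [e^{t} e^{2 x}]:  - 4 A B^{2} = 48
  [e^{2 t} e^{x}]:  - 2 A^{2} B = -36
  [e^{2 x}]:  2 B^{2} = 8
  [e^{3 x}]:  - 2 B^{3} = -16
Solving: A = -3, B = 2.
Check against the point condition:
  u(0, 0) = -1  ⟹  A + B = -1  ✓
Hence u(x, t) = - 3 e^{t} + 2 e^{x}.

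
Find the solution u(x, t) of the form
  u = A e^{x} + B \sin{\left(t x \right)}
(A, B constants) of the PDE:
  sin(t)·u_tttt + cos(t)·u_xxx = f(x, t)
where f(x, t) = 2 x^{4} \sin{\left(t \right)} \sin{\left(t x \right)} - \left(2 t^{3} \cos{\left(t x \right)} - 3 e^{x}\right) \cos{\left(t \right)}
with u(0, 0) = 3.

Answer: u(x, t) = 3 e^{x} + 2 \sin{\left(t x \right)}

Derivation:
Substitute the ansatz u = A e^{x} + B \sin{\left(t x \right)} into the left-hand side.
Derivatives of the ansatz:
  u_tttt = B x^{4} \sin{\left(t x \right)}
  u_xxx = A e^{x} - B t^{3} \cos{\left(t x \right)}
Term by term:
  sin(t)·u_tttt = B x^{4} \sin{\left(t \right)} \sin{\left(t x \right)}
  cos(t)·u_xxx = A e^{x} \cos{\left(t \right)} - B t^{3} \cos{\left(t \right)} \cos{\left(t x \right)}
So the left-hand side equals
  A e^{x} \cos{\left(t \right)} - B t^{3} \cos{\left(t \right)} \cos{\left(t x \right)} + B x^{4} \sin{\left(t \right)} \sin{\left(t x \right)}
This must equal f(x, t) identically; expanded, f = - 2 t^{3} \cos{\left(t \right)} \cos{\left(t x \right)} + 2 x^{4} \sin{\left(t \right)} \sin{\left(t x \right)} + 3 e^{x} \cos{\left(t \right)}.
Matching coefficients of the independent functions:
  [e^{x} \cos{\left(t \right)}]:  A = 3
  [t^{3} \cos{\left(t \right)} \cos{\left(t x \right)}]:  - B = -2
  [x^{4} \sin{\left(t \right)} \sin{\left(t x \right)}]:  B = 2
Solving: A = 3, B = 2.
Check against the point condition:
  u(0, 0) = 3  ⟹  A = 3  ✓
Hence u(x, t) = 3 e^{x} + 2 \sin{\left(t x \right)}.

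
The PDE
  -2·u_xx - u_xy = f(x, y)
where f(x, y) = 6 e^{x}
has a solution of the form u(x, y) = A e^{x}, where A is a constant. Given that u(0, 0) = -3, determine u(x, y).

Answer: u(x, y) = - 3 e^{x}

Derivation:
Substitute the ansatz u = A e^{x} into the left-hand side.
Derivatives of the ansatz:
  u_xx = A e^{x}
  u_xy = 0
Term by term:
  -2·u_xx = - 2 A e^{x}
  -u_xy = 0
So the left-hand side equals
  - 2 A e^{x}
This must equal f(x, y) = 6 e^{x} identically.
Matching coefficients of the independent functions:
  [e^{x}]:  - 2 A = 6
Solving: A = -3.
Check against the point condition:
  u(0, 0) = -3  ⟹  A = -3  ✓
Hence u(x, y) = - 3 e^{x}.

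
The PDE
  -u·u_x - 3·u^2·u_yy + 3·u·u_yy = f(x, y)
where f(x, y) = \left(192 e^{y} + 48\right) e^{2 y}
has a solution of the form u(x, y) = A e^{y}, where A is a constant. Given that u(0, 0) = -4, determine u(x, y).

Substitute the ansatz u = A e^{y} into the left-hand side.
Derivatives of the ansatz:
  u_x = 0
  u_yy = A e^{y}
Term by term:
  -u·u_x = 0
  -3·u^2·u_yy = - 3 A^{3} e^{3 y}
  3·u·u_yy = 3 A^{2} e^{2 y}
So the left-hand side equals
  - 3 A^{3} e^{3 y} + 3 A^{2} e^{2 y}
This must equal f(x, y) = \left(192 e^{y} + 48\right) e^{2 y} identically.
Matching coefficients of the independent functions:
  [e^{2 y}]:  3 A^{2} = 48
  [e^{3 y}]:  - 3 A^{3} = 192
Solving: A = -4.
Check against the point condition:
  u(0, 0) = -4  ⟹  A = -4  ✓
Hence u(x, y) = - 4 e^{y}.

Answer: u(x, y) = - 4 e^{y}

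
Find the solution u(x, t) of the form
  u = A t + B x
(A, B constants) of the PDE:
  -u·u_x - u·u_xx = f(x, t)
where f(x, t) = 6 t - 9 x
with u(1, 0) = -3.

Substitute the ansatz u = A t + B x into the left-hand side.
Derivatives of the ansatz:
  u_x = B
  u_xx = 0
Term by term:
  -u·u_x = - A B t - B^{2} x
  -u·u_xx = 0
So the left-hand side equals
  - A B t - B^{2} x
This must equal f(x, t) = 6 t - 9 x identically.
Matching coefficients of the independent functions:
  [t]:  - A B = 6
  [x]:  - B^{2} = -9
These equations allow (A, B) = (-2, 3) or (2, -3).
Impose the point condition(s):
  u(1, 0) = -3  ⟹  B = -3
Only A = 2, B = -3 satisfies everything.
Hence u(x, t) = 2 t - 3 x.

Answer: u(x, t) = 2 t - 3 x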